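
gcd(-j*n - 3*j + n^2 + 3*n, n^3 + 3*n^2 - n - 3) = n + 3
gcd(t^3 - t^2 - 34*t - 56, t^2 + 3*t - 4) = t + 4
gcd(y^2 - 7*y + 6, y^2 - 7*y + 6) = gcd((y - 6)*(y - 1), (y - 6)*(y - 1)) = y^2 - 7*y + 6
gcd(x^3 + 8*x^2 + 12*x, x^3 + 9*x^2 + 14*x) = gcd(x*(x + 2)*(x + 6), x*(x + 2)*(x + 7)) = x^2 + 2*x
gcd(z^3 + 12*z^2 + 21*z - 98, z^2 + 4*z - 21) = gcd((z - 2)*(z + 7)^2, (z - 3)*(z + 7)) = z + 7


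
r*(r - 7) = r^2 - 7*r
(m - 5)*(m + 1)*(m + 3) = m^3 - m^2 - 17*m - 15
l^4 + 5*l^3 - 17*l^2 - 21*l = l*(l - 3)*(l + 1)*(l + 7)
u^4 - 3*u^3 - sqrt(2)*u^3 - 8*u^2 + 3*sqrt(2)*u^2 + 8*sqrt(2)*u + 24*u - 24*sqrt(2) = (u - 3)*(u - 2*sqrt(2))*(u - sqrt(2))*(u + 2*sqrt(2))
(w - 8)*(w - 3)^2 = w^3 - 14*w^2 + 57*w - 72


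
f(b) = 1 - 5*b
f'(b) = -5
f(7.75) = -37.75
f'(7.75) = -5.00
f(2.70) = -12.50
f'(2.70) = -5.00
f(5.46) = -26.30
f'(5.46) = -5.00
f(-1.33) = 7.65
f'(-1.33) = -5.00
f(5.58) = -26.90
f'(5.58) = -5.00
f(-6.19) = 31.95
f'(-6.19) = -5.00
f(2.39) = -10.95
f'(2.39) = -5.00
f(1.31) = -5.55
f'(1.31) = -5.00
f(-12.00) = 61.00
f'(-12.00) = -5.00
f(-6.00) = 31.00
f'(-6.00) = -5.00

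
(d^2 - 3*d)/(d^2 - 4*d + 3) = d/(d - 1)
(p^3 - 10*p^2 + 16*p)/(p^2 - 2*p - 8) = p*(-p^2 + 10*p - 16)/(-p^2 + 2*p + 8)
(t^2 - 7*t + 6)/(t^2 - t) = (t - 6)/t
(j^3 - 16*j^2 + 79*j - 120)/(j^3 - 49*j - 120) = (j^2 - 8*j + 15)/(j^2 + 8*j + 15)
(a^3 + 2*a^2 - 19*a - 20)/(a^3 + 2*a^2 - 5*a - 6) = (a^2 + a - 20)/(a^2 + a - 6)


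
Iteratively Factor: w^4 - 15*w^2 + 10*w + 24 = (w + 4)*(w^3 - 4*w^2 + w + 6) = (w - 3)*(w + 4)*(w^2 - w - 2) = (w - 3)*(w - 2)*(w + 4)*(w + 1)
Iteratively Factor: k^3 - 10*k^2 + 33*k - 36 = (k - 3)*(k^2 - 7*k + 12) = (k - 4)*(k - 3)*(k - 3)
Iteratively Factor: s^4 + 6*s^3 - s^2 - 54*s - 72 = (s - 3)*(s^3 + 9*s^2 + 26*s + 24) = (s - 3)*(s + 4)*(s^2 + 5*s + 6) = (s - 3)*(s + 3)*(s + 4)*(s + 2)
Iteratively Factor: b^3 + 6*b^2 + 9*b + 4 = (b + 4)*(b^2 + 2*b + 1) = (b + 1)*(b + 4)*(b + 1)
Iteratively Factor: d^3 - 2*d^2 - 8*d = (d)*(d^2 - 2*d - 8) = d*(d + 2)*(d - 4)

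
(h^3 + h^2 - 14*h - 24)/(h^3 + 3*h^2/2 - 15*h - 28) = 2*(h + 3)/(2*h + 7)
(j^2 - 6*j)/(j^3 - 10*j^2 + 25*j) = (j - 6)/(j^2 - 10*j + 25)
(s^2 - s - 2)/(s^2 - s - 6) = (-s^2 + s + 2)/(-s^2 + s + 6)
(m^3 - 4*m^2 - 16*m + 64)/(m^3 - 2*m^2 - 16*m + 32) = (m - 4)/(m - 2)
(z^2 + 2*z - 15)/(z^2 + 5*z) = (z - 3)/z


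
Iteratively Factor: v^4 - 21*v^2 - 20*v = (v + 4)*(v^3 - 4*v^2 - 5*v) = (v - 5)*(v + 4)*(v^2 + v) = v*(v - 5)*(v + 4)*(v + 1)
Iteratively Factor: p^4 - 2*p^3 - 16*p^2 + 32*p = (p + 4)*(p^3 - 6*p^2 + 8*p) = (p - 4)*(p + 4)*(p^2 - 2*p) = p*(p - 4)*(p + 4)*(p - 2)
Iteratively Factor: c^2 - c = (c)*(c - 1)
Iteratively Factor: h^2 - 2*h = (h)*(h - 2)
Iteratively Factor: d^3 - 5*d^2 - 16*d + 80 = (d - 4)*(d^2 - d - 20) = (d - 4)*(d + 4)*(d - 5)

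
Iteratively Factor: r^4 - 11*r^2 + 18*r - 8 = (r - 1)*(r^3 + r^2 - 10*r + 8) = (r - 1)*(r + 4)*(r^2 - 3*r + 2) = (r - 2)*(r - 1)*(r + 4)*(r - 1)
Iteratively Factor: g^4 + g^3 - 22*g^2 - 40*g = (g - 5)*(g^3 + 6*g^2 + 8*g) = g*(g - 5)*(g^2 + 6*g + 8) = g*(g - 5)*(g + 4)*(g + 2)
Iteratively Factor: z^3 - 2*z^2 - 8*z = (z + 2)*(z^2 - 4*z) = (z - 4)*(z + 2)*(z)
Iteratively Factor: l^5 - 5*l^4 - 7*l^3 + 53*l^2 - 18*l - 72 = (l + 1)*(l^4 - 6*l^3 - l^2 + 54*l - 72) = (l - 4)*(l + 1)*(l^3 - 2*l^2 - 9*l + 18) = (l - 4)*(l + 1)*(l + 3)*(l^2 - 5*l + 6) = (l - 4)*(l - 3)*(l + 1)*(l + 3)*(l - 2)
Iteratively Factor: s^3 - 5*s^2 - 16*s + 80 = (s - 4)*(s^2 - s - 20) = (s - 5)*(s - 4)*(s + 4)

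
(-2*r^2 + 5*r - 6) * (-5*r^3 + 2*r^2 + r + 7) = 10*r^5 - 29*r^4 + 38*r^3 - 21*r^2 + 29*r - 42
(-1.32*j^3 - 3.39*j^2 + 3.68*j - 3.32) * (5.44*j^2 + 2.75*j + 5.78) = -7.1808*j^5 - 22.0716*j^4 + 3.0671*j^3 - 27.535*j^2 + 12.1404*j - 19.1896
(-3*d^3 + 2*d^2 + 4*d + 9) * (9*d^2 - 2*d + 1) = -27*d^5 + 24*d^4 + 29*d^3 + 75*d^2 - 14*d + 9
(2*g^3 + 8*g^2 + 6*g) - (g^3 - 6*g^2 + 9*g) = g^3 + 14*g^2 - 3*g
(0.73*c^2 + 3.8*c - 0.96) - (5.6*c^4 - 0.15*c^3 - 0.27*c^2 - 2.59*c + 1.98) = -5.6*c^4 + 0.15*c^3 + 1.0*c^2 + 6.39*c - 2.94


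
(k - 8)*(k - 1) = k^2 - 9*k + 8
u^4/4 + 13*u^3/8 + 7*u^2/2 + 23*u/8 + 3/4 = (u/4 + 1/4)*(u + 1/2)*(u + 2)*(u + 3)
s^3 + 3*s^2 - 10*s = s*(s - 2)*(s + 5)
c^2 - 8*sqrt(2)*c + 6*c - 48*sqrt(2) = (c + 6)*(c - 8*sqrt(2))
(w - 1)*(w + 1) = w^2 - 1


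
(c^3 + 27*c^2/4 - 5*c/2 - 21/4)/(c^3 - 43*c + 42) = (c + 3/4)/(c - 6)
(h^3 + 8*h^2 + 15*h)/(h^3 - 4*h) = (h^2 + 8*h + 15)/(h^2 - 4)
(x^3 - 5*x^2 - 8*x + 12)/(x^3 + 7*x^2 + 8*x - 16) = (x^2 - 4*x - 12)/(x^2 + 8*x + 16)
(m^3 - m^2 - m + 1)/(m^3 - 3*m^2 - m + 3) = (m - 1)/(m - 3)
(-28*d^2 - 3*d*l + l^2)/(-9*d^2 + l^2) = (28*d^2 + 3*d*l - l^2)/(9*d^2 - l^2)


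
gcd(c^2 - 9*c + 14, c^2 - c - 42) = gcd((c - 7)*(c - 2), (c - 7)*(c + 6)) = c - 7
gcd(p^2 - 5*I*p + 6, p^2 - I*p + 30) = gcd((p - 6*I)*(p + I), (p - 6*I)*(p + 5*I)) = p - 6*I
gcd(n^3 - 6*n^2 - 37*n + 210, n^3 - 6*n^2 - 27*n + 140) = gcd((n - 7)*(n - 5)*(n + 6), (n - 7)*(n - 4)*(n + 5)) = n - 7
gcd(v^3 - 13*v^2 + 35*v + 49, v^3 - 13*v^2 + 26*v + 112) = v - 7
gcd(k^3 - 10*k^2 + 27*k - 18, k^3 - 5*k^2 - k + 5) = k - 1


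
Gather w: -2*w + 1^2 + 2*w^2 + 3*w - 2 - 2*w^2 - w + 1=0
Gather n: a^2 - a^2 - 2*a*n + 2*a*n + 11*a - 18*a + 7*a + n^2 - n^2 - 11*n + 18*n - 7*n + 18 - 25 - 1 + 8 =0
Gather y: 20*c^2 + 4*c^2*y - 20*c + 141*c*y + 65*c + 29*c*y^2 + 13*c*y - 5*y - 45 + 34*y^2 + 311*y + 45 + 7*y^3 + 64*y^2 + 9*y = 20*c^2 + 45*c + 7*y^3 + y^2*(29*c + 98) + y*(4*c^2 + 154*c + 315)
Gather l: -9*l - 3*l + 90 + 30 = 120 - 12*l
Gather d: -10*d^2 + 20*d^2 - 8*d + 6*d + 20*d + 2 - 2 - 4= 10*d^2 + 18*d - 4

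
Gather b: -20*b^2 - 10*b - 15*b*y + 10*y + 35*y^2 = -20*b^2 + b*(-15*y - 10) + 35*y^2 + 10*y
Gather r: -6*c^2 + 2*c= -6*c^2 + 2*c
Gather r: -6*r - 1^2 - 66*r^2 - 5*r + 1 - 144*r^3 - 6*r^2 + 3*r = -144*r^3 - 72*r^2 - 8*r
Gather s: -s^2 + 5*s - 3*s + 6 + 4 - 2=-s^2 + 2*s + 8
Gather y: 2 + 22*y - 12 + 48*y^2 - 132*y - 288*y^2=-240*y^2 - 110*y - 10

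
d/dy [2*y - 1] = 2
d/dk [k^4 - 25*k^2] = 4*k^3 - 50*k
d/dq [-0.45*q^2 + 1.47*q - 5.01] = 1.47 - 0.9*q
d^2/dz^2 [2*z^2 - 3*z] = 4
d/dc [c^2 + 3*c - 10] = 2*c + 3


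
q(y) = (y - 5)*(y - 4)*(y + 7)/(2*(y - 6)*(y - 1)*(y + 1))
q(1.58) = -5.37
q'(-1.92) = -7.04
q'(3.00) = 0.76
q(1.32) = -11.81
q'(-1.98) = -6.16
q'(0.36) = 8.23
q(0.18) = 11.74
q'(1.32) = 45.66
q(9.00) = 0.67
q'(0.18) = 2.51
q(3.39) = -0.19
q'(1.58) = 13.28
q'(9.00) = -0.03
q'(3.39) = 0.45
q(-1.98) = -4.50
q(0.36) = 12.66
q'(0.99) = 47998.36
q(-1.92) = -4.89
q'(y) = (y - 5)*(y - 4)/(2*(y - 6)*(y - 1)*(y + 1)) - (y - 5)*(y - 4)*(y + 7)/(2*(y - 6)*(y - 1)*(y + 1)^2) - (y - 5)*(y - 4)*(y + 7)/(2*(y - 6)*(y - 1)^2*(y + 1)) + (y - 5)*(y + 7)/(2*(y - 6)*(y - 1)*(y + 1)) + (y - 4)*(y + 7)/(2*(y - 6)*(y - 1)*(y + 1)) - (y - 5)*(y - 4)*(y + 7)/(2*(y - 6)^2*(y - 1)*(y + 1))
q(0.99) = 483.66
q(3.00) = -0.42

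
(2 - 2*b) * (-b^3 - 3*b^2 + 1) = 2*b^4 + 4*b^3 - 6*b^2 - 2*b + 2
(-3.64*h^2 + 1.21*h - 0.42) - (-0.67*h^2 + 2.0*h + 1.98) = -2.97*h^2 - 0.79*h - 2.4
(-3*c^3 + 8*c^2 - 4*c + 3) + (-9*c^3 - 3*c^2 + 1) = -12*c^3 + 5*c^2 - 4*c + 4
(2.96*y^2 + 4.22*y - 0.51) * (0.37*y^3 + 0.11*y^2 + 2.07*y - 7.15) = 1.0952*y^5 + 1.887*y^4 + 6.4027*y^3 - 12.4847*y^2 - 31.2287*y + 3.6465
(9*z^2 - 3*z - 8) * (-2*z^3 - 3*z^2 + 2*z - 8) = -18*z^5 - 21*z^4 + 43*z^3 - 54*z^2 + 8*z + 64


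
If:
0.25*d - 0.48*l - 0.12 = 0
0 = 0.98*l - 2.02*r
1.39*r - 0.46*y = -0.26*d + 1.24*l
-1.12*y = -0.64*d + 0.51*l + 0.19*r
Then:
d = 0.47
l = -0.00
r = -0.00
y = 0.27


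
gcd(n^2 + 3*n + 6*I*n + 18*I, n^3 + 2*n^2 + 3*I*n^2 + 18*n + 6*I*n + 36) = n + 6*I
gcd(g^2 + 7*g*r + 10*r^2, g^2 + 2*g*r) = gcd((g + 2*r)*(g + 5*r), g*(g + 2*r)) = g + 2*r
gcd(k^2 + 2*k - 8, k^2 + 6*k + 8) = k + 4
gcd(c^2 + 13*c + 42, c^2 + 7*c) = c + 7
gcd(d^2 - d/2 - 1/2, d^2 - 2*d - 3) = 1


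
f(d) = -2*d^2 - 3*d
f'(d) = -4*d - 3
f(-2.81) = -7.36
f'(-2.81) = 8.24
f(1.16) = -6.17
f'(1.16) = -7.64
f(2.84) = -24.65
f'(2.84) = -14.36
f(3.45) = -34.16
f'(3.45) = -16.80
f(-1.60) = -0.32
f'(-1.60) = 3.40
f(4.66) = -57.41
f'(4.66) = -21.64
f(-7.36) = -86.26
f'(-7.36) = 26.44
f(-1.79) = -1.04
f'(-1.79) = 4.16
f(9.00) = -189.00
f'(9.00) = -39.00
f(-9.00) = -135.00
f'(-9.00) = 33.00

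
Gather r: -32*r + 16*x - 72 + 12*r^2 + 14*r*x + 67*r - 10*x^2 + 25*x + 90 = 12*r^2 + r*(14*x + 35) - 10*x^2 + 41*x + 18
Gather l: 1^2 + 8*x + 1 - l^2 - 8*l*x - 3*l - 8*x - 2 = -l^2 + l*(-8*x - 3)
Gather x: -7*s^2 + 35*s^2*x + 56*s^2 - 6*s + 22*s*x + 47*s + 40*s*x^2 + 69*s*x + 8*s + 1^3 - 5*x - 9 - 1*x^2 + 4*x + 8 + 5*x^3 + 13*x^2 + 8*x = 49*s^2 + 49*s + 5*x^3 + x^2*(40*s + 12) + x*(35*s^2 + 91*s + 7)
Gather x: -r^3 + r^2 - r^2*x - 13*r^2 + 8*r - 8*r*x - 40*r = -r^3 - 12*r^2 - 32*r + x*(-r^2 - 8*r)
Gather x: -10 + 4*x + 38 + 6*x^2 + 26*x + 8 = 6*x^2 + 30*x + 36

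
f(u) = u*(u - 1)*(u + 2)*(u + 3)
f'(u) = u*(u - 1)*(u + 2) + u*(u - 1)*(u + 3) + u*(u + 2)*(u + 3) + (u - 1)*(u + 2)*(u + 3) = 4*u^3 + 12*u^2 + 2*u - 6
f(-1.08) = 3.97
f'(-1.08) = 0.80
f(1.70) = 20.69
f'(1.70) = 51.73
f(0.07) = -0.41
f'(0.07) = -5.80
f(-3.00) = 0.00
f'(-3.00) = -12.00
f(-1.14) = 3.90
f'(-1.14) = 1.39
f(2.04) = 43.20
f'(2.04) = 81.98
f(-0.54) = 2.99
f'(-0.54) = -4.21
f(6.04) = 2212.54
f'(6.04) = 1325.25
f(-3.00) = 0.00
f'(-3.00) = -12.00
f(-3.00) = 0.00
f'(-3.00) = -12.00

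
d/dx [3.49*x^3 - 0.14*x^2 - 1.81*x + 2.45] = 10.47*x^2 - 0.28*x - 1.81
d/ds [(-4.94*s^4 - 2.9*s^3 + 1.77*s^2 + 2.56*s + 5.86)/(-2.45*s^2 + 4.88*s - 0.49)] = (24.206*s^5 - 65.2166*s^4 - 18.6216*s^3 + 19.1726*s^2 + 26.9794*s - 29.8512)/(6.0025*s^4 - 23.912*s^3 + 26.2154*s^2 - 4.7824*s + 0.2401)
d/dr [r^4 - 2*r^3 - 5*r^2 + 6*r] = 4*r^3 - 6*r^2 - 10*r + 6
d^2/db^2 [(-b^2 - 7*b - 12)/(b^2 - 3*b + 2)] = 20*(-b^3 - 3*b^2 + 15*b - 13)/(b^6 - 9*b^5 + 33*b^4 - 63*b^3 + 66*b^2 - 36*b + 8)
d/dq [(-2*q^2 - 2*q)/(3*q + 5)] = 2*(-3*q^2 - 10*q - 5)/(9*q^2 + 30*q + 25)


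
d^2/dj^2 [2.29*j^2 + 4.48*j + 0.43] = 4.58000000000000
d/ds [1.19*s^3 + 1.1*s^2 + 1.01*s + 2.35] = 3.57*s^2 + 2.2*s + 1.01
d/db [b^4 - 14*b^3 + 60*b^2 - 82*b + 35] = 4*b^3 - 42*b^2 + 120*b - 82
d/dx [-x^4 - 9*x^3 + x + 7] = -4*x^3 - 27*x^2 + 1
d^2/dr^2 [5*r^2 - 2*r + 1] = 10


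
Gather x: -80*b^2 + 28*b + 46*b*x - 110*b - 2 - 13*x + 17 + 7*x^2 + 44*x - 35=-80*b^2 - 82*b + 7*x^2 + x*(46*b + 31) - 20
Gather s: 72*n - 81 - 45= 72*n - 126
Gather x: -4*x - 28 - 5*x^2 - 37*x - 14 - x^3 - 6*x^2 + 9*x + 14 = -x^3 - 11*x^2 - 32*x - 28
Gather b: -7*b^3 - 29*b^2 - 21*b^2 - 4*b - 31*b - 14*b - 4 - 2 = -7*b^3 - 50*b^2 - 49*b - 6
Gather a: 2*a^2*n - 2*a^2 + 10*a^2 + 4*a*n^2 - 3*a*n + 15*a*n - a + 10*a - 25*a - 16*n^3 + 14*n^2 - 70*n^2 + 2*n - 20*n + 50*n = a^2*(2*n + 8) + a*(4*n^2 + 12*n - 16) - 16*n^3 - 56*n^2 + 32*n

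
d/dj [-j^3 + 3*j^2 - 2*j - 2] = -3*j^2 + 6*j - 2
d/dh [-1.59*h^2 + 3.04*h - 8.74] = 3.04 - 3.18*h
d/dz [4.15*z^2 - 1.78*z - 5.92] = 8.3*z - 1.78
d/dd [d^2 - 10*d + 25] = 2*d - 10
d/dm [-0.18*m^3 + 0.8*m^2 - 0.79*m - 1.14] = -0.54*m^2 + 1.6*m - 0.79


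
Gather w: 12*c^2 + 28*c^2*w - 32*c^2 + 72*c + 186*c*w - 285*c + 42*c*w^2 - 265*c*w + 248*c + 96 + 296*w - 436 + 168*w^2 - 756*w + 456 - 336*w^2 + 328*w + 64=-20*c^2 + 35*c + w^2*(42*c - 168) + w*(28*c^2 - 79*c - 132) + 180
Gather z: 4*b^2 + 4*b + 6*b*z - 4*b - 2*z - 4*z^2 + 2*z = 4*b^2 + 6*b*z - 4*z^2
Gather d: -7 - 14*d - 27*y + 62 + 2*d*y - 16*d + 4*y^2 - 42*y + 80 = d*(2*y - 30) + 4*y^2 - 69*y + 135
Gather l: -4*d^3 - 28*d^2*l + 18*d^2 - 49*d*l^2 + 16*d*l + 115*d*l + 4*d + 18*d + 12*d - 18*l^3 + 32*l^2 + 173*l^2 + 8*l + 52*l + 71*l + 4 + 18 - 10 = -4*d^3 + 18*d^2 + 34*d - 18*l^3 + l^2*(205 - 49*d) + l*(-28*d^2 + 131*d + 131) + 12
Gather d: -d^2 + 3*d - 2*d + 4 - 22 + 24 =-d^2 + d + 6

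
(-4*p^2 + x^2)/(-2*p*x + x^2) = (2*p + x)/x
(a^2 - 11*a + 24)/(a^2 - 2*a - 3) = (a - 8)/(a + 1)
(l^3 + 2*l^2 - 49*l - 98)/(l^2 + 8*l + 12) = (l^2 - 49)/(l + 6)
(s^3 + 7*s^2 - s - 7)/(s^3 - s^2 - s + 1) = (s + 7)/(s - 1)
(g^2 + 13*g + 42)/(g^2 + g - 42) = (g + 6)/(g - 6)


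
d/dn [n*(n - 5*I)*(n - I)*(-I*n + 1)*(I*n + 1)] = 5*n^4 - 24*I*n^3 - 12*n^2 - 12*I*n - 5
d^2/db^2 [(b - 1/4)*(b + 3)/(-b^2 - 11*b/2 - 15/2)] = 44/(8*b^3 + 60*b^2 + 150*b + 125)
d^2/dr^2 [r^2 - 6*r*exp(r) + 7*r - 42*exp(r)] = -6*r*exp(r) - 54*exp(r) + 2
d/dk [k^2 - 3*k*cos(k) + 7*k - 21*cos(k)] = 3*k*sin(k) + 2*k + 21*sin(k) - 3*cos(k) + 7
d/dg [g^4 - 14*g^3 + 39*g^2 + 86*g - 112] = 4*g^3 - 42*g^2 + 78*g + 86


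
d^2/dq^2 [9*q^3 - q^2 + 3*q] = 54*q - 2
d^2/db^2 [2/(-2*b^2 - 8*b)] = 2*(b*(b + 4) - 4*(b + 2)^2)/(b^3*(b + 4)^3)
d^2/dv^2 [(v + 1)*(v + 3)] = 2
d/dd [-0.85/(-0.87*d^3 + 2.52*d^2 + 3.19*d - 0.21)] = (-2.2185*d^2 + 4.284*d + 2.7115)/(0.87*d^3 - 2.52*d^2 - 3.19*d + 0.21)^2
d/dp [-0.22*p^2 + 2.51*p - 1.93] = 2.51 - 0.44*p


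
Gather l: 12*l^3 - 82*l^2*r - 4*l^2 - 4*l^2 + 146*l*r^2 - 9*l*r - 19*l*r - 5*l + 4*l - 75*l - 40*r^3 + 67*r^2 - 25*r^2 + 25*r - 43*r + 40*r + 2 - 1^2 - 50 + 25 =12*l^3 + l^2*(-82*r - 8) + l*(146*r^2 - 28*r - 76) - 40*r^3 + 42*r^2 + 22*r - 24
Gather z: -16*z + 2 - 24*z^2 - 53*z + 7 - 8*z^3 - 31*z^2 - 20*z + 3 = -8*z^3 - 55*z^2 - 89*z + 12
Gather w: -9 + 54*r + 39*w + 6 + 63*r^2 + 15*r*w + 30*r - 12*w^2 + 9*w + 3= 63*r^2 + 84*r - 12*w^2 + w*(15*r + 48)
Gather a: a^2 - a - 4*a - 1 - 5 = a^2 - 5*a - 6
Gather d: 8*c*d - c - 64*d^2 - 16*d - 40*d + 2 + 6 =-c - 64*d^2 + d*(8*c - 56) + 8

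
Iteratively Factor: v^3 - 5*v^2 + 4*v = (v)*(v^2 - 5*v + 4) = v*(v - 4)*(v - 1)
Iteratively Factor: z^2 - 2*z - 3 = (z - 3)*(z + 1)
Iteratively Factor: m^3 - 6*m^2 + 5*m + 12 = (m - 4)*(m^2 - 2*m - 3) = (m - 4)*(m + 1)*(m - 3)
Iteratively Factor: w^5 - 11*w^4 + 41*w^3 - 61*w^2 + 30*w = (w)*(w^4 - 11*w^3 + 41*w^2 - 61*w + 30) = w*(w - 5)*(w^3 - 6*w^2 + 11*w - 6) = w*(w - 5)*(w - 2)*(w^2 - 4*w + 3) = w*(w - 5)*(w - 3)*(w - 2)*(w - 1)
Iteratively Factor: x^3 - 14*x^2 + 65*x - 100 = (x - 5)*(x^2 - 9*x + 20) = (x - 5)*(x - 4)*(x - 5)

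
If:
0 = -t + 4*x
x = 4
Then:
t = 16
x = 4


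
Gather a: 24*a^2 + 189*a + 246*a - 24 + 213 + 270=24*a^2 + 435*a + 459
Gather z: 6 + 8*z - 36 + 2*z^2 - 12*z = 2*z^2 - 4*z - 30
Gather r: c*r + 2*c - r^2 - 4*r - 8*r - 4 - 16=2*c - r^2 + r*(c - 12) - 20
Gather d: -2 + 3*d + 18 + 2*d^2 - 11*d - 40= 2*d^2 - 8*d - 24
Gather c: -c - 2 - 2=-c - 4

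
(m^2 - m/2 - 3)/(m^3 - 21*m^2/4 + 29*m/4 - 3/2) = 2*(2*m + 3)/(4*m^2 - 13*m + 3)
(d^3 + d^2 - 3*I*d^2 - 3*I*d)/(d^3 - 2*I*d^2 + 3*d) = (d + 1)/(d + I)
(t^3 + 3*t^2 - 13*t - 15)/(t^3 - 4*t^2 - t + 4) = (t^2 + 2*t - 15)/(t^2 - 5*t + 4)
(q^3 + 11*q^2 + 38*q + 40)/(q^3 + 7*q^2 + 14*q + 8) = (q + 5)/(q + 1)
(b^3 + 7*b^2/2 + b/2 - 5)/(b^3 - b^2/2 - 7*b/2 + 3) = (2*b + 5)/(2*b - 3)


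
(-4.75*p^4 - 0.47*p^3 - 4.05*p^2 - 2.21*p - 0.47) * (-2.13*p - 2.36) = 10.1175*p^5 + 12.2111*p^4 + 9.7357*p^3 + 14.2653*p^2 + 6.2167*p + 1.1092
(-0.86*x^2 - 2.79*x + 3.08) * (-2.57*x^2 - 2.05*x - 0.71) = 2.2102*x^4 + 8.9333*x^3 - 1.5855*x^2 - 4.3331*x - 2.1868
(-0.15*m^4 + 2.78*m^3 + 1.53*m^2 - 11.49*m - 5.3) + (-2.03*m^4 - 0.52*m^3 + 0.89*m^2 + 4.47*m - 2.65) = -2.18*m^4 + 2.26*m^3 + 2.42*m^2 - 7.02*m - 7.95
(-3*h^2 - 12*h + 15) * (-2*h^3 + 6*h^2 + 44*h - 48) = 6*h^5 + 6*h^4 - 234*h^3 - 294*h^2 + 1236*h - 720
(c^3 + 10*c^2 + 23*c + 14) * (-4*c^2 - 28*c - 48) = -4*c^5 - 68*c^4 - 420*c^3 - 1180*c^2 - 1496*c - 672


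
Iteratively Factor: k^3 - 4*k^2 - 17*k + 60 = (k - 3)*(k^2 - k - 20) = (k - 5)*(k - 3)*(k + 4)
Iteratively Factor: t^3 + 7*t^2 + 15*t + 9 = (t + 3)*(t^2 + 4*t + 3) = (t + 3)^2*(t + 1)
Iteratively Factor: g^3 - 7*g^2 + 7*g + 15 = (g + 1)*(g^2 - 8*g + 15) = (g - 5)*(g + 1)*(g - 3)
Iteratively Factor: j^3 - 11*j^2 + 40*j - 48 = (j - 4)*(j^2 - 7*j + 12) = (j - 4)^2*(j - 3)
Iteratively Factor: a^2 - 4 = (a + 2)*(a - 2)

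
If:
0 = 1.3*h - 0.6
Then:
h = 0.46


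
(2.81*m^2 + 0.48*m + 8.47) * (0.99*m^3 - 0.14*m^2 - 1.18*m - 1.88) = 2.7819*m^5 + 0.0817999999999999*m^4 + 5.0023*m^3 - 7.035*m^2 - 10.897*m - 15.9236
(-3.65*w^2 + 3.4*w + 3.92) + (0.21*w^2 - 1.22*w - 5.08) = -3.44*w^2 + 2.18*w - 1.16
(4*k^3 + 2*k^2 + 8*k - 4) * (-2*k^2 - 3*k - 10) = -8*k^5 - 16*k^4 - 62*k^3 - 36*k^2 - 68*k + 40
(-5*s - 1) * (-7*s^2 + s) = 35*s^3 + 2*s^2 - s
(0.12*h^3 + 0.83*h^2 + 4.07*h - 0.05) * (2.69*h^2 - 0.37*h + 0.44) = 0.3228*h^5 + 2.1883*h^4 + 10.694*h^3 - 1.2752*h^2 + 1.8093*h - 0.022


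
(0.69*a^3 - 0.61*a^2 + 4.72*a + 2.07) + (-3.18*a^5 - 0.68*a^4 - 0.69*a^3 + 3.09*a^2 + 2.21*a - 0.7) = -3.18*a^5 - 0.68*a^4 + 2.48*a^2 + 6.93*a + 1.37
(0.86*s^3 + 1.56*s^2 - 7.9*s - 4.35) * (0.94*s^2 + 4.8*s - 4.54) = 0.8084*s^5 + 5.5944*s^4 - 3.8424*s^3 - 49.0914*s^2 + 14.986*s + 19.749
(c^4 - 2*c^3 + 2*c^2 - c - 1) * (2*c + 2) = 2*c^5 - 2*c^4 + 2*c^2 - 4*c - 2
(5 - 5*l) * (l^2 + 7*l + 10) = -5*l^3 - 30*l^2 - 15*l + 50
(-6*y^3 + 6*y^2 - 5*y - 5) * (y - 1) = -6*y^4 + 12*y^3 - 11*y^2 + 5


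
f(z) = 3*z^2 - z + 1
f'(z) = 6*z - 1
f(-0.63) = 2.82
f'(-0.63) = -4.78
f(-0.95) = 4.66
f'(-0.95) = -6.70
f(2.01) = 11.11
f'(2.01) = 11.06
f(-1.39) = 8.19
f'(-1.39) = -9.34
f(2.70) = 20.17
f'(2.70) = 15.20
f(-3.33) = 37.60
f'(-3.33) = -20.98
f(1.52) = 6.41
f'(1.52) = 8.12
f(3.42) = 32.67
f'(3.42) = 19.52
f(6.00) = 103.00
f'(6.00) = 35.00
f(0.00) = 1.00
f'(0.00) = -1.00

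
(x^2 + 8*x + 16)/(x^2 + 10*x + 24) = (x + 4)/(x + 6)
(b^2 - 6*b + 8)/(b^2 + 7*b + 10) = (b^2 - 6*b + 8)/(b^2 + 7*b + 10)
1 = 1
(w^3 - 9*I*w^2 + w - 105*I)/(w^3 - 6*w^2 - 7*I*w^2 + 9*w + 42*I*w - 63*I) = (w^2 - 2*I*w + 15)/(w^2 - 6*w + 9)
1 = 1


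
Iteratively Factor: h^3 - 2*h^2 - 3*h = (h)*(h^2 - 2*h - 3) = h*(h + 1)*(h - 3)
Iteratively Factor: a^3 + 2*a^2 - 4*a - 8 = (a + 2)*(a^2 - 4) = (a - 2)*(a + 2)*(a + 2)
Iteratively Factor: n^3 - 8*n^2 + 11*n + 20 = (n - 5)*(n^2 - 3*n - 4) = (n - 5)*(n + 1)*(n - 4)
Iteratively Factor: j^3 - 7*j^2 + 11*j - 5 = (j - 5)*(j^2 - 2*j + 1) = (j - 5)*(j - 1)*(j - 1)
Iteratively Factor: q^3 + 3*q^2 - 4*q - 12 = (q + 2)*(q^2 + q - 6) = (q - 2)*(q + 2)*(q + 3)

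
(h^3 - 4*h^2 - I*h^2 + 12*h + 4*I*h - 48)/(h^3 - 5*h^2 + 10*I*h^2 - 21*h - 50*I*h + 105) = (h^2 - 4*h*(1 + I) + 16*I)/(h^2 + h*(-5 + 7*I) - 35*I)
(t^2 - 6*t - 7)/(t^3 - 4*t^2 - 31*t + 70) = (t + 1)/(t^2 + 3*t - 10)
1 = 1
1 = 1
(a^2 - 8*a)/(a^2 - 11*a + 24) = a/(a - 3)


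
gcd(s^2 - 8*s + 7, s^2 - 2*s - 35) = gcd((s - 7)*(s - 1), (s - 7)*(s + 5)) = s - 7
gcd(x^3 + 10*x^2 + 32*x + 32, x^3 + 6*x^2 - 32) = x^2 + 8*x + 16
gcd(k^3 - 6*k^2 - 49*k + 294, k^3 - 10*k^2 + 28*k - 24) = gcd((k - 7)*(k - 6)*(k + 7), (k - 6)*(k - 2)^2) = k - 6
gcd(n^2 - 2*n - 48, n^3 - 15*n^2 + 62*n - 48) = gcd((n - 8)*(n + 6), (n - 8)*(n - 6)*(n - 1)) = n - 8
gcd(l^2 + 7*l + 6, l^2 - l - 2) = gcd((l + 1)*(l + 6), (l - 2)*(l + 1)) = l + 1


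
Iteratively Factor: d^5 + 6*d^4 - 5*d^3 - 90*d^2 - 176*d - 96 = (d + 2)*(d^4 + 4*d^3 - 13*d^2 - 64*d - 48) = (d + 1)*(d + 2)*(d^3 + 3*d^2 - 16*d - 48) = (d + 1)*(d + 2)*(d + 3)*(d^2 - 16) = (d + 1)*(d + 2)*(d + 3)*(d + 4)*(d - 4)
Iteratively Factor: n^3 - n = (n + 1)*(n^2 - n) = n*(n + 1)*(n - 1)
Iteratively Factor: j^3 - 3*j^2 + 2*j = (j)*(j^2 - 3*j + 2) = j*(j - 1)*(j - 2)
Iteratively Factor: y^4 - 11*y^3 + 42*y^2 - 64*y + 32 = (y - 4)*(y^3 - 7*y^2 + 14*y - 8) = (y - 4)^2*(y^2 - 3*y + 2) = (y - 4)^2*(y - 1)*(y - 2)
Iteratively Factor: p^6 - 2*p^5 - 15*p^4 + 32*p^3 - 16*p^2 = (p - 1)*(p^5 - p^4 - 16*p^3 + 16*p^2) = p*(p - 1)*(p^4 - p^3 - 16*p^2 + 16*p) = p^2*(p - 1)*(p^3 - p^2 - 16*p + 16) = p^2*(p - 1)*(p + 4)*(p^2 - 5*p + 4) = p^2*(p - 4)*(p - 1)*(p + 4)*(p - 1)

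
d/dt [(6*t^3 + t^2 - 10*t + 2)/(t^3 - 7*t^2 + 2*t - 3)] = (-43*t^4 + 44*t^3 - 128*t^2 + 22*t + 26)/(t^6 - 14*t^5 + 53*t^4 - 34*t^3 + 46*t^2 - 12*t + 9)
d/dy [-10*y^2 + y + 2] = 1 - 20*y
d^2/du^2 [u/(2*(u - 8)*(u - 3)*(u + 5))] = (3*u^5 - 18*u^4 + 67*u^3 - 720*u^2 + 2160*u + 3720)/(u^9 - 18*u^8 + 15*u^7 + 1260*u^6 - 4785*u^5 - 26658*u^4 + 147329*u^3 + 86760*u^2 - 1339200*u + 1728000)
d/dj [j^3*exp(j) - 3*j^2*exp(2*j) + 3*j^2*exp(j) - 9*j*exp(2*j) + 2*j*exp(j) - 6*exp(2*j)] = (j^3 - 6*j^2*exp(j) + 6*j^2 - 24*j*exp(j) + 8*j - 21*exp(j) + 2)*exp(j)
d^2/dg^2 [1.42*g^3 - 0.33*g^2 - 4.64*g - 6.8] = 8.52*g - 0.66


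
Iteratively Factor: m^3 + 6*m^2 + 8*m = (m + 2)*(m^2 + 4*m) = (m + 2)*(m + 4)*(m)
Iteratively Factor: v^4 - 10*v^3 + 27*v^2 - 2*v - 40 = (v + 1)*(v^3 - 11*v^2 + 38*v - 40) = (v - 5)*(v + 1)*(v^2 - 6*v + 8) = (v - 5)*(v - 2)*(v + 1)*(v - 4)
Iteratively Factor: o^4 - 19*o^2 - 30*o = (o)*(o^3 - 19*o - 30) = o*(o - 5)*(o^2 + 5*o + 6) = o*(o - 5)*(o + 2)*(o + 3)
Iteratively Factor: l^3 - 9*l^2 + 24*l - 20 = (l - 2)*(l^2 - 7*l + 10) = (l - 5)*(l - 2)*(l - 2)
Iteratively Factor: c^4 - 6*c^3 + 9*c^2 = (c - 3)*(c^3 - 3*c^2) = c*(c - 3)*(c^2 - 3*c) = c*(c - 3)^2*(c)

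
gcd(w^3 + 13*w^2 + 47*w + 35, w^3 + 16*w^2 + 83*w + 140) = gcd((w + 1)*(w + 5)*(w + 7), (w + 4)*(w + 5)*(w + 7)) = w^2 + 12*w + 35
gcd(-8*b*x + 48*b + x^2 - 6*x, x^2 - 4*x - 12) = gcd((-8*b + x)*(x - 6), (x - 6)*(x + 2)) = x - 6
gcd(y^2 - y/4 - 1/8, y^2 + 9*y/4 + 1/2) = y + 1/4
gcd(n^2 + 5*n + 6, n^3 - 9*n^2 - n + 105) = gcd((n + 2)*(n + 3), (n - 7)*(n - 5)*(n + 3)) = n + 3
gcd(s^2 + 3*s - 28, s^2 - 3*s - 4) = s - 4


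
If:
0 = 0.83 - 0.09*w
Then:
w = 9.22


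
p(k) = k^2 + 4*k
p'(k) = 2*k + 4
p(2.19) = 13.56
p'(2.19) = 8.38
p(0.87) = 4.24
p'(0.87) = 5.74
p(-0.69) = -2.28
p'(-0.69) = 2.62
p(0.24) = 1.02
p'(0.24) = 4.48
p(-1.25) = -3.44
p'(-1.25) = 1.50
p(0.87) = 4.24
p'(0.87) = 5.74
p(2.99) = 20.90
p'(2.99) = 9.98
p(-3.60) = -1.44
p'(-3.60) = -3.20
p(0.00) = 0.00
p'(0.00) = 4.00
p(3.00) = 21.00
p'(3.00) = 10.00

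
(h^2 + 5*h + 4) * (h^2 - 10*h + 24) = h^4 - 5*h^3 - 22*h^2 + 80*h + 96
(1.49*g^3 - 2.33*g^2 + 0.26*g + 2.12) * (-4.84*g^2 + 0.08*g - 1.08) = -7.2116*g^5 + 11.3964*g^4 - 3.054*g^3 - 7.7236*g^2 - 0.1112*g - 2.2896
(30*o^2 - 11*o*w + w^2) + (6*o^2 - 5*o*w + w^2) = 36*o^2 - 16*o*w + 2*w^2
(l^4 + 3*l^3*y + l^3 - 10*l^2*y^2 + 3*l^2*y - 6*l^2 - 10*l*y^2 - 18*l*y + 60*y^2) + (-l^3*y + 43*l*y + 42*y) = l^4 + 2*l^3*y + l^3 - 10*l^2*y^2 + 3*l^2*y - 6*l^2 - 10*l*y^2 + 25*l*y + 60*y^2 + 42*y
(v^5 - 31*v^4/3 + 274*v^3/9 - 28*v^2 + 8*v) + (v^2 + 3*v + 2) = v^5 - 31*v^4/3 + 274*v^3/9 - 27*v^2 + 11*v + 2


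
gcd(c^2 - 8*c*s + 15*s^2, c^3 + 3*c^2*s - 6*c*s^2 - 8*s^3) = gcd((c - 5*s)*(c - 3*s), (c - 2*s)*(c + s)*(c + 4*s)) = 1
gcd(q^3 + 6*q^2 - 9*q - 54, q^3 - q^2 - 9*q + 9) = q^2 - 9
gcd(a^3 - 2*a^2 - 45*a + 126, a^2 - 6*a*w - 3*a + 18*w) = a - 3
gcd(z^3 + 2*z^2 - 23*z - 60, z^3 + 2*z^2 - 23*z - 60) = z^3 + 2*z^2 - 23*z - 60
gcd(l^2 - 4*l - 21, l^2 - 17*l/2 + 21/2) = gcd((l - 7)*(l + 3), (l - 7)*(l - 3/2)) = l - 7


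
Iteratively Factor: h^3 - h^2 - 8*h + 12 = (h - 2)*(h^2 + h - 6) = (h - 2)^2*(h + 3)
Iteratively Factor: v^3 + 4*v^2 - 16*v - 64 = (v + 4)*(v^2 - 16) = (v - 4)*(v + 4)*(v + 4)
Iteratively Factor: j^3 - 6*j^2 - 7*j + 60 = (j - 4)*(j^2 - 2*j - 15) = (j - 5)*(j - 4)*(j + 3)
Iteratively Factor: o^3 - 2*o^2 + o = (o - 1)*(o^2 - o) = o*(o - 1)*(o - 1)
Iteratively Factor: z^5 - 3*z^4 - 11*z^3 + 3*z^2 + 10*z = (z - 5)*(z^4 + 2*z^3 - z^2 - 2*z) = (z - 5)*(z + 2)*(z^3 - z) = (z - 5)*(z + 1)*(z + 2)*(z^2 - z) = (z - 5)*(z - 1)*(z + 1)*(z + 2)*(z)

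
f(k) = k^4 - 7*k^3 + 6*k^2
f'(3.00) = -45.00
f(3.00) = -54.00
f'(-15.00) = -18405.00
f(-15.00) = 75600.00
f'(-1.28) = -58.16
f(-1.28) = 27.19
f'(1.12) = -7.28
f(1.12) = -0.73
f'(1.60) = -18.18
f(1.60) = -6.76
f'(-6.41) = -1993.27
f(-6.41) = 3778.38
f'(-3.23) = -392.64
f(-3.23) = 407.33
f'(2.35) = -35.86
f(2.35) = -27.21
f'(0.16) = 1.40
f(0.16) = 0.13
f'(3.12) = -45.50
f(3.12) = -59.43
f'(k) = 4*k^3 - 21*k^2 + 12*k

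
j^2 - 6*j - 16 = (j - 8)*(j + 2)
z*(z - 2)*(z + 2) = z^3 - 4*z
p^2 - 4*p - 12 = (p - 6)*(p + 2)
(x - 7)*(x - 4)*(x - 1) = x^3 - 12*x^2 + 39*x - 28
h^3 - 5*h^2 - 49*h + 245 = (h - 7)*(h - 5)*(h + 7)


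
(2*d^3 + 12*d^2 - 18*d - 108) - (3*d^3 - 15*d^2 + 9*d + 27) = -d^3 + 27*d^2 - 27*d - 135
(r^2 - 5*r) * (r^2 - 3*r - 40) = r^4 - 8*r^3 - 25*r^2 + 200*r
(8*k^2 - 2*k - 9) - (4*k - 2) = 8*k^2 - 6*k - 7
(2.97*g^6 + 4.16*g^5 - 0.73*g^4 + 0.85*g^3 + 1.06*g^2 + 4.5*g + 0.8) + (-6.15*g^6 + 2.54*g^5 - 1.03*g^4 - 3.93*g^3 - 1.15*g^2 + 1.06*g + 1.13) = -3.18*g^6 + 6.7*g^5 - 1.76*g^4 - 3.08*g^3 - 0.0899999999999999*g^2 + 5.56*g + 1.93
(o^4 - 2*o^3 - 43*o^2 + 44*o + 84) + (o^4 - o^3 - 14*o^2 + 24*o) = 2*o^4 - 3*o^3 - 57*o^2 + 68*o + 84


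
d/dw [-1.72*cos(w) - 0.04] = 1.72*sin(w)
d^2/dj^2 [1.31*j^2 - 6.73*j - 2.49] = 2.62000000000000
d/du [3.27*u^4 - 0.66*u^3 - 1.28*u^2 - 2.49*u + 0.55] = 13.08*u^3 - 1.98*u^2 - 2.56*u - 2.49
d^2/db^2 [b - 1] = 0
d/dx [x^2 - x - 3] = 2*x - 1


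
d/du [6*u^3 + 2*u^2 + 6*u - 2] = 18*u^2 + 4*u + 6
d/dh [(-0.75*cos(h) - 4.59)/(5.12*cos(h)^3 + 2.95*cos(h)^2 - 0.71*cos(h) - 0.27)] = (-7.68*cos(h)^3 - 72.7149*cos(h)^2 - 27.081*cos(h) + 3.0564)*sin(h)/(26.2144*cos(h)^6 + 30.208*cos(h)^5 + 1.4321*cos(h)^4 - 6.9538*cos(h)^3 - 1.0889*cos(h)^2 + 0.3834*cos(h) + 0.0729)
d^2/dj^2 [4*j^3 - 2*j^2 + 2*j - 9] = 24*j - 4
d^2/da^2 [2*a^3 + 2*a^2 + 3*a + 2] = 12*a + 4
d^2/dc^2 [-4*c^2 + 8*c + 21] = -8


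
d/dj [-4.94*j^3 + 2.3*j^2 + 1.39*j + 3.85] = -14.82*j^2 + 4.6*j + 1.39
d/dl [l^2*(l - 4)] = l*(3*l - 8)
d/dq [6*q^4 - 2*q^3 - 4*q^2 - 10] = 2*q*(12*q^2 - 3*q - 4)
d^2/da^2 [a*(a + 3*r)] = 2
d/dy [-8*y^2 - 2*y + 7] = -16*y - 2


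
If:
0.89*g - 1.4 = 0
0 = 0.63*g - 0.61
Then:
No Solution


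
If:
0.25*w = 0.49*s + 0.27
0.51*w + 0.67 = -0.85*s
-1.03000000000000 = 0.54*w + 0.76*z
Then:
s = -0.66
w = -0.21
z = -1.20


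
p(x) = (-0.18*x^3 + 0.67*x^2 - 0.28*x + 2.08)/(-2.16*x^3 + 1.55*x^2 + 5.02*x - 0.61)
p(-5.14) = 0.15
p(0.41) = 1.32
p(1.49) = 0.81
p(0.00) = -3.41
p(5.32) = 0.03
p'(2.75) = 0.27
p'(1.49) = 1.37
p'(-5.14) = 0.02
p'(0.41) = -4.30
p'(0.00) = -27.60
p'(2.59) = 0.41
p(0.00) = -3.41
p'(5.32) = 0.01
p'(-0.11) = -7.11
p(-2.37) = 0.36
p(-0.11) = -1.86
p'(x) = (-0.54*x^2 + 1.34*x - 0.28)/(-2.16*x^3 + 1.55*x^2 + 5.02*x - 0.61) + (6.48*x^2 - 3.1*x - 5.02)*(-0.18*x^3 + 0.67*x^2 - 0.28*x + 2.08)/(-2.16*x^3 + 1.55*x^2 + 5.02*x - 0.61)^2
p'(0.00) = -27.60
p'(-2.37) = 0.29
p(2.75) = -0.13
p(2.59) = -0.18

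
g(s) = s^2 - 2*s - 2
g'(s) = 2*s - 2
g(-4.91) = 31.93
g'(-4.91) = -11.82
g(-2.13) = 6.80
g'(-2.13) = -6.26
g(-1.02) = 1.08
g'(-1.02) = -4.04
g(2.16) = -1.65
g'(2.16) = 2.32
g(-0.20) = -1.56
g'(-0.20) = -2.40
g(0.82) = -2.97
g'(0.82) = -0.36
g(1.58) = -2.66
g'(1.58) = 1.16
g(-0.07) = -1.86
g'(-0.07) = -2.14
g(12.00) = 118.00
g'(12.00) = 22.00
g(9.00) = 61.00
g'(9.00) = 16.00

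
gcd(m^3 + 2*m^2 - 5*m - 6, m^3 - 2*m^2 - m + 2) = m^2 - m - 2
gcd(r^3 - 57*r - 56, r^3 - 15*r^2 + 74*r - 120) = 1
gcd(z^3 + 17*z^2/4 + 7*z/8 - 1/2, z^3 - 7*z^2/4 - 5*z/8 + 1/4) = z^2 + z/4 - 1/8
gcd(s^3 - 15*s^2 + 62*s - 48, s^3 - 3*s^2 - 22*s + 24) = s^2 - 7*s + 6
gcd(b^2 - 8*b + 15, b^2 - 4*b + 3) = b - 3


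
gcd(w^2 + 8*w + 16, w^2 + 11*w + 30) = 1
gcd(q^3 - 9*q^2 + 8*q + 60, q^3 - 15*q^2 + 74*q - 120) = q^2 - 11*q + 30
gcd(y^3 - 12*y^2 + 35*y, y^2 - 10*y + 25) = y - 5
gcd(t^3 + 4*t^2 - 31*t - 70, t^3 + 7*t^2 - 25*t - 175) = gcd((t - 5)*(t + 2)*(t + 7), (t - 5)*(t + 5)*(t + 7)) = t^2 + 2*t - 35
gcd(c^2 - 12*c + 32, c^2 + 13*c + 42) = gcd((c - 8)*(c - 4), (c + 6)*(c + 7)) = 1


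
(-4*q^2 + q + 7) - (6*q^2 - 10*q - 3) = -10*q^2 + 11*q + 10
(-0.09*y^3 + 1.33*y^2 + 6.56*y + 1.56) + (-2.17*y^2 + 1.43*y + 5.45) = -0.09*y^3 - 0.84*y^2 + 7.99*y + 7.01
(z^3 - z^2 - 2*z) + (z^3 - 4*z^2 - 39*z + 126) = 2*z^3 - 5*z^2 - 41*z + 126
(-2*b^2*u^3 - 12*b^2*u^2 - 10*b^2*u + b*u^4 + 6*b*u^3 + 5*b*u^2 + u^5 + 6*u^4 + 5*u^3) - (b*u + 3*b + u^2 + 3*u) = -2*b^2*u^3 - 12*b^2*u^2 - 10*b^2*u + b*u^4 + 6*b*u^3 + 5*b*u^2 - b*u - 3*b + u^5 + 6*u^4 + 5*u^3 - u^2 - 3*u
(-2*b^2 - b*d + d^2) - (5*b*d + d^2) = -2*b^2 - 6*b*d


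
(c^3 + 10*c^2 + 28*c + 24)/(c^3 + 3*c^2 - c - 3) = (c^3 + 10*c^2 + 28*c + 24)/(c^3 + 3*c^2 - c - 3)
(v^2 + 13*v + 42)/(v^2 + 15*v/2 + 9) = 2*(v + 7)/(2*v + 3)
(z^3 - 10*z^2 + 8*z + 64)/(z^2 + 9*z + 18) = (z^3 - 10*z^2 + 8*z + 64)/(z^2 + 9*z + 18)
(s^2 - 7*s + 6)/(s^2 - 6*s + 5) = (s - 6)/(s - 5)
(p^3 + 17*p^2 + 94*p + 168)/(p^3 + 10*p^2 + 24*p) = (p + 7)/p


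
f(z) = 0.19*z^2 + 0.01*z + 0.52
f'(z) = 0.38*z + 0.01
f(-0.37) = 0.54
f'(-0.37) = -0.13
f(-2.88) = 2.07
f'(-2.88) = -1.08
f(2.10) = 1.38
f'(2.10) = 0.81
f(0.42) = 0.56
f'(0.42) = 0.17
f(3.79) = 3.29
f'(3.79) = 1.45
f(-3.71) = 3.10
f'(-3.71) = -1.40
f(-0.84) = 0.65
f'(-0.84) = -0.31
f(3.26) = 2.57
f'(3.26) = 1.25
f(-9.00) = 15.82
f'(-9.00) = -3.41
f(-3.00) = 2.20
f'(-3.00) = -1.13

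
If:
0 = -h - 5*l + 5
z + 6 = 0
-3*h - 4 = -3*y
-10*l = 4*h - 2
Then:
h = -4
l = 9/5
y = -8/3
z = -6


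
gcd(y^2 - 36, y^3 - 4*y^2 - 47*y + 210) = y - 6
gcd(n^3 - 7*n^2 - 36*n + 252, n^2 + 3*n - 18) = n + 6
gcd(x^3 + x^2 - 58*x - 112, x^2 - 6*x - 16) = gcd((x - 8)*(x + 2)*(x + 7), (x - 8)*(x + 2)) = x^2 - 6*x - 16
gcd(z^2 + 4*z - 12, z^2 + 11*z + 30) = z + 6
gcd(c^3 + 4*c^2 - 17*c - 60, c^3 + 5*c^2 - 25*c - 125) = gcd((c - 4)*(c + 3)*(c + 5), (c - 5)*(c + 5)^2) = c + 5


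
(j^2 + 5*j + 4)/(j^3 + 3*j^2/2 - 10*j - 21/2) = 2*(j + 4)/(2*j^2 + j - 21)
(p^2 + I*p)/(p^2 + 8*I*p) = (p + I)/(p + 8*I)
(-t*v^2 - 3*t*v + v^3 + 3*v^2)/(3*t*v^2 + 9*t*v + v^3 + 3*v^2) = (-t + v)/(3*t + v)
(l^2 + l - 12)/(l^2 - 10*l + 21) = (l + 4)/(l - 7)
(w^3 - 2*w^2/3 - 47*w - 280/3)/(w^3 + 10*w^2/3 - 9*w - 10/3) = (3*w^2 - 17*w - 56)/(3*w^2 - 5*w - 2)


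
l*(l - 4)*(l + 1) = l^3 - 3*l^2 - 4*l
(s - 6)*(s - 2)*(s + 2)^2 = s^4 - 4*s^3 - 16*s^2 + 16*s + 48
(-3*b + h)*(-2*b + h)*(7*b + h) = 42*b^3 - 29*b^2*h + 2*b*h^2 + h^3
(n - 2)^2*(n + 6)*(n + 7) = n^4 + 9*n^3 - 6*n^2 - 116*n + 168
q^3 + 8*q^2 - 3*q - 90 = (q - 3)*(q + 5)*(q + 6)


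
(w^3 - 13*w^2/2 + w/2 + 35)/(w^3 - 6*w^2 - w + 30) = (w - 7/2)/(w - 3)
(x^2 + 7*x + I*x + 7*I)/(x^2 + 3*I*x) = (x^2 + x*(7 + I) + 7*I)/(x*(x + 3*I))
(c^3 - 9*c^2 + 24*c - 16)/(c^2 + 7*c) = (c^3 - 9*c^2 + 24*c - 16)/(c*(c + 7))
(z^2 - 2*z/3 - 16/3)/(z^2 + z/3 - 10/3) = (3*z - 8)/(3*z - 5)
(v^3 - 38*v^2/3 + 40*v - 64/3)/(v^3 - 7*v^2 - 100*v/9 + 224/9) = 3*(3*v^2 - 14*v + 8)/(9*v^2 + 9*v - 28)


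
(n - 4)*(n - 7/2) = n^2 - 15*n/2 + 14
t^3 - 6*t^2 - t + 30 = (t - 5)*(t - 3)*(t + 2)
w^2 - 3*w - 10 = (w - 5)*(w + 2)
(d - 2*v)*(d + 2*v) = d^2 - 4*v^2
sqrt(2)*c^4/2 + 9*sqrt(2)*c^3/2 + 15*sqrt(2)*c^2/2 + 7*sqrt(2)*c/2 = c*(c + 1)*(c + 7)*(sqrt(2)*c/2 + sqrt(2)/2)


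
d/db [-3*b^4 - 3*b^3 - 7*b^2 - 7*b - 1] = -12*b^3 - 9*b^2 - 14*b - 7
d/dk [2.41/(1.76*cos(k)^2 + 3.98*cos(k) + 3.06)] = (8.4832*cos(k) + 9.5918)*sin(k)/(1.76*cos(k)^2 + 3.98*cos(k) + 3.06)^2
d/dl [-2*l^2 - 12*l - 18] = -4*l - 12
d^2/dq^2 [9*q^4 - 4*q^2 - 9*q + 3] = 108*q^2 - 8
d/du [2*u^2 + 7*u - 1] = 4*u + 7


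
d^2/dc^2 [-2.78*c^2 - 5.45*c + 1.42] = -5.56000000000000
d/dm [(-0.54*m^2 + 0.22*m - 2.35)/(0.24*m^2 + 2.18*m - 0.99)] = (-1.23*m^2 + 2.1972*m + 4.9052)/(0.0576*m^4 + 1.0464*m^3 + 4.2772*m^2 - 4.3164*m + 0.9801)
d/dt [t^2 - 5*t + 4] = 2*t - 5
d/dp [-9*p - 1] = -9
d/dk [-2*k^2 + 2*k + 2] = 2 - 4*k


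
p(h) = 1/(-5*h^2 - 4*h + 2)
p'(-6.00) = 0.00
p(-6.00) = -0.00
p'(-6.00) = 0.00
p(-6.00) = -0.00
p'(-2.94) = -0.03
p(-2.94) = -0.03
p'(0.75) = 0.79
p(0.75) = -0.26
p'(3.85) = 0.01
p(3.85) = -0.01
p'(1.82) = 0.05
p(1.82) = -0.05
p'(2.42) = 0.02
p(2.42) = -0.03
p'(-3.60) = -0.01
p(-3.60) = -0.02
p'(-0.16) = 0.38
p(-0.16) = 0.40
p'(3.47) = 0.01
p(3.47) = -0.01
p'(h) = (10*h + 4)/(-5*h^2 - 4*h + 2)^2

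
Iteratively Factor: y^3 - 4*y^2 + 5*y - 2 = (y - 1)*(y^2 - 3*y + 2) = (y - 1)^2*(y - 2)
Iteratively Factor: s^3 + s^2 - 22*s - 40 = (s - 5)*(s^2 + 6*s + 8) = (s - 5)*(s + 2)*(s + 4)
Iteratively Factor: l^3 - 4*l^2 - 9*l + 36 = (l - 4)*(l^2 - 9) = (l - 4)*(l + 3)*(l - 3)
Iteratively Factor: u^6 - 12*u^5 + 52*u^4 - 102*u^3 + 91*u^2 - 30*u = (u - 3)*(u^5 - 9*u^4 + 25*u^3 - 27*u^2 + 10*u) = (u - 5)*(u - 3)*(u^4 - 4*u^3 + 5*u^2 - 2*u) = (u - 5)*(u - 3)*(u - 1)*(u^3 - 3*u^2 + 2*u) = u*(u - 5)*(u - 3)*(u - 1)*(u^2 - 3*u + 2) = u*(u - 5)*(u - 3)*(u - 2)*(u - 1)*(u - 1)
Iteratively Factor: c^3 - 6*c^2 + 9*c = (c)*(c^2 - 6*c + 9) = c*(c - 3)*(c - 3)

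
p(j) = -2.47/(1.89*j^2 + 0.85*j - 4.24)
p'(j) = -2.47*(-3.78*j - 0.85)/(1.89*j^2 + 0.85*j - 4.24)^2 = (9.3366*j + 2.0995)/(1.89*j^2 + 0.85*j - 4.24)^2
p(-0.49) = 0.59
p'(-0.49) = -0.14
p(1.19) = 4.47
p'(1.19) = 43.34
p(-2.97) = -0.25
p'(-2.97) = -0.26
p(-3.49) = -0.16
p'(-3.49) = -0.12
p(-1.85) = -3.77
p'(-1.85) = -35.26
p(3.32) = -0.13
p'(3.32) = 0.09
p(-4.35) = -0.09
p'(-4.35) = -0.05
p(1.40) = -3.77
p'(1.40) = 35.43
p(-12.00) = -0.01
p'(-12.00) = -0.00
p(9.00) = -0.02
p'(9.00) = 0.00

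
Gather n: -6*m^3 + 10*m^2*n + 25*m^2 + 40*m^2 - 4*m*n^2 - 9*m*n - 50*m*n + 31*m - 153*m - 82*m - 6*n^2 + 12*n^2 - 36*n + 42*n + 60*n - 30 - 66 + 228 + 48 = -6*m^3 + 65*m^2 - 204*m + n^2*(6 - 4*m) + n*(10*m^2 - 59*m + 66) + 180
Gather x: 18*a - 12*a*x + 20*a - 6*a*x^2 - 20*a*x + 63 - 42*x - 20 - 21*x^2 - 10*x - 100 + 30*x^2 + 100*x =38*a + x^2*(9 - 6*a) + x*(48 - 32*a) - 57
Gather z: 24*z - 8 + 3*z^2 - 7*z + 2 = 3*z^2 + 17*z - 6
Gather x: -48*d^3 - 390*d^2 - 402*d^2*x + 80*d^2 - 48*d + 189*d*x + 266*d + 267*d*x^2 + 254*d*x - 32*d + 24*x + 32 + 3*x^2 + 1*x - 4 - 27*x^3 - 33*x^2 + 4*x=-48*d^3 - 310*d^2 + 186*d - 27*x^3 + x^2*(267*d - 30) + x*(-402*d^2 + 443*d + 29) + 28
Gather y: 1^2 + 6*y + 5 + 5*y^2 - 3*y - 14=5*y^2 + 3*y - 8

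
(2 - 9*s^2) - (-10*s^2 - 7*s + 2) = s^2 + 7*s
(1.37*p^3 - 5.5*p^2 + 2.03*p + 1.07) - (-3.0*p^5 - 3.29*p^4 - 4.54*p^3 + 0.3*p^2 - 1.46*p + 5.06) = 3.0*p^5 + 3.29*p^4 + 5.91*p^3 - 5.8*p^2 + 3.49*p - 3.99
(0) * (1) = 0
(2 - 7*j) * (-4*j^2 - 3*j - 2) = 28*j^3 + 13*j^2 + 8*j - 4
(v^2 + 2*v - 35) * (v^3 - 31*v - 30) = v^5 + 2*v^4 - 66*v^3 - 92*v^2 + 1025*v + 1050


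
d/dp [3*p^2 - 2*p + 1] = 6*p - 2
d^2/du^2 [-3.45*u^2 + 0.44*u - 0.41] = -6.90000000000000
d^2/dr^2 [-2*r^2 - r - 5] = -4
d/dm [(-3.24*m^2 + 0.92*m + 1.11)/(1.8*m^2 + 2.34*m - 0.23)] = (-9.2376*m^2 - 2.5056*m - 2.809)/(3.24*m^4 + 8.424*m^3 + 4.6476*m^2 - 1.0764*m + 0.0529)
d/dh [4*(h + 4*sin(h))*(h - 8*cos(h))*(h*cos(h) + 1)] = -4*(h + 4*sin(h))*(h - 8*cos(h))*(h*sin(h) - cos(h)) + 4*(h + 4*sin(h))*(h*cos(h) + 1)*(8*sin(h) + 1) + 4*(h - 8*cos(h))*(h*cos(h) + 1)*(4*cos(h) + 1)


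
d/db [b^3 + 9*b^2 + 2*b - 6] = 3*b^2 + 18*b + 2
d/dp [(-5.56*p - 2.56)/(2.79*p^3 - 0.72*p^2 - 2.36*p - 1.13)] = (31.0248*p^3 + 17.424*p^2 - 3.6864*p + 0.241199999999999)/(7.7841*p^6 - 4.0176*p^5 - 12.6504*p^4 - 2.907*p^3 + 7.1968*p^2 + 5.3336*p + 1.2769)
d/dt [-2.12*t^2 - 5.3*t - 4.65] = -4.24*t - 5.3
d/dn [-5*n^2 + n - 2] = 1 - 10*n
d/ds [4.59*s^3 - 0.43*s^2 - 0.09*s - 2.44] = 13.77*s^2 - 0.86*s - 0.09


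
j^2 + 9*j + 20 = (j + 4)*(j + 5)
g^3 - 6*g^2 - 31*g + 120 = (g - 8)*(g - 3)*(g + 5)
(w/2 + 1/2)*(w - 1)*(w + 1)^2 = w^4/2 + w^3 - w - 1/2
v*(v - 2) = v^2 - 2*v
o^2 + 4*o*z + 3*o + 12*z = (o + 3)*(o + 4*z)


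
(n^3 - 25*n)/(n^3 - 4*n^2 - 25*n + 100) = n/(n - 4)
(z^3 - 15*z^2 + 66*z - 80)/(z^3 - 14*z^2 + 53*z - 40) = (z - 2)/(z - 1)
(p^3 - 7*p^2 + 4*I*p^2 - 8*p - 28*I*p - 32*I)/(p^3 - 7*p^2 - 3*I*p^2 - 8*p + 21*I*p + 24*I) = (p + 4*I)/(p - 3*I)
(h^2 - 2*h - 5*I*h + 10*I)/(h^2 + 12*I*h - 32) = (h^2 - 2*h - 5*I*h + 10*I)/(h^2 + 12*I*h - 32)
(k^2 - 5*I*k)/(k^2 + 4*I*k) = (k - 5*I)/(k + 4*I)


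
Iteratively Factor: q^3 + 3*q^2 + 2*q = (q + 2)*(q^2 + q) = q*(q + 2)*(q + 1)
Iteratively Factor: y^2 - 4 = (y + 2)*(y - 2)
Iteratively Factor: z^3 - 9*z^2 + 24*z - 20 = (z - 2)*(z^2 - 7*z + 10) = (z - 2)^2*(z - 5)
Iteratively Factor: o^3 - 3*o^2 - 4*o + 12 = (o + 2)*(o^2 - 5*o + 6) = (o - 3)*(o + 2)*(o - 2)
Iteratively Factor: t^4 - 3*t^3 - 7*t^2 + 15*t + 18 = (t + 2)*(t^3 - 5*t^2 + 3*t + 9) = (t - 3)*(t + 2)*(t^2 - 2*t - 3) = (t - 3)^2*(t + 2)*(t + 1)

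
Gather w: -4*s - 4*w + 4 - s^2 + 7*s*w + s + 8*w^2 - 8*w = -s^2 - 3*s + 8*w^2 + w*(7*s - 12) + 4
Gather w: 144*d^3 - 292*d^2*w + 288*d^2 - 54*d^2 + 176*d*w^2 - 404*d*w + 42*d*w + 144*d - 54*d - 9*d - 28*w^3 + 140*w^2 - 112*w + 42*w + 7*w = 144*d^3 + 234*d^2 + 81*d - 28*w^3 + w^2*(176*d + 140) + w*(-292*d^2 - 362*d - 63)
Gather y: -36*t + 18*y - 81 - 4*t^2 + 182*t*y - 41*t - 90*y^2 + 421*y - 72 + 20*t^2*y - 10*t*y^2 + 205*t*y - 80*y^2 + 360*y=-4*t^2 - 77*t + y^2*(-10*t - 170) + y*(20*t^2 + 387*t + 799) - 153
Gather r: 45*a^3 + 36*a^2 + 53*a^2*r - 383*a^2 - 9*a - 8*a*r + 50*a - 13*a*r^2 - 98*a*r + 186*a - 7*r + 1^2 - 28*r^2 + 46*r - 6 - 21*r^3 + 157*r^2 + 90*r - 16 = 45*a^3 - 347*a^2 + 227*a - 21*r^3 + r^2*(129 - 13*a) + r*(53*a^2 - 106*a + 129) - 21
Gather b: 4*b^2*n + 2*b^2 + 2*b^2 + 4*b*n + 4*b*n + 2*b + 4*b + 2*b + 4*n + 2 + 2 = b^2*(4*n + 4) + b*(8*n + 8) + 4*n + 4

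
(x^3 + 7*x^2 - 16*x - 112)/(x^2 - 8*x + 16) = (x^2 + 11*x + 28)/(x - 4)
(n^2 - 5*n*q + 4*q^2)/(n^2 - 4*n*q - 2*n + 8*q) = (n - q)/(n - 2)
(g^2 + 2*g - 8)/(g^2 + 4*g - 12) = (g + 4)/(g + 6)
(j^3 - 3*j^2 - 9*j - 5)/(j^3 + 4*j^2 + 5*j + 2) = (j - 5)/(j + 2)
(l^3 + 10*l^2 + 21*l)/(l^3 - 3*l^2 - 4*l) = (l^2 + 10*l + 21)/(l^2 - 3*l - 4)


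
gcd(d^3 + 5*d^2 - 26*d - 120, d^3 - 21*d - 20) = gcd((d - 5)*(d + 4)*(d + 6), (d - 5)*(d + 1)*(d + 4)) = d^2 - d - 20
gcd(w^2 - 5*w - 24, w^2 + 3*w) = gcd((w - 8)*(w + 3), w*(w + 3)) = w + 3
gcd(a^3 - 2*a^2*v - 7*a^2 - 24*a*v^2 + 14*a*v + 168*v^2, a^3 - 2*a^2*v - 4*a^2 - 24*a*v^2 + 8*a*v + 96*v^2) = -a^2 + 2*a*v + 24*v^2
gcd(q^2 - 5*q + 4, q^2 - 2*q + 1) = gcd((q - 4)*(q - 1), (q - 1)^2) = q - 1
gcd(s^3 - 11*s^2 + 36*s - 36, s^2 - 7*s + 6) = s - 6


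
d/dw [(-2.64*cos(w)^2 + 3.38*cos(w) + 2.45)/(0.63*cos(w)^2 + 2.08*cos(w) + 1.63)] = (7.6206*cos(w)^2 + 11.6934*cos(w) - 0.413399999999998)*sin(w)/(0.3969*cos(w)^4 + 2.6208*cos(w)^3 + 6.3802*cos(w)^2 + 6.7808*cos(w) + 2.6569)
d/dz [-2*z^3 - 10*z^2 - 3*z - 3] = -6*z^2 - 20*z - 3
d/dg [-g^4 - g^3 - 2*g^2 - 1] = g*(-4*g^2 - 3*g - 4)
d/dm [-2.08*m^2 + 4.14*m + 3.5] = 4.14 - 4.16*m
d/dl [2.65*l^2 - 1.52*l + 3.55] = 5.3*l - 1.52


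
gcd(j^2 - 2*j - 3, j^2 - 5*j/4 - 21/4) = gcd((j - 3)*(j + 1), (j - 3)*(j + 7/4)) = j - 3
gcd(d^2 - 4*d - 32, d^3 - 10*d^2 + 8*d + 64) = d - 8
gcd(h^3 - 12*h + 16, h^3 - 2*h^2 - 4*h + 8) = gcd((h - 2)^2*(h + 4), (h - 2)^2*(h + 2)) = h^2 - 4*h + 4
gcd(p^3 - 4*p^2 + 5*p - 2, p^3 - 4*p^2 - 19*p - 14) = 1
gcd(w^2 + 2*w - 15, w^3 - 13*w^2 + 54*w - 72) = w - 3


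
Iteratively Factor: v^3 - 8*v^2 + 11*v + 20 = (v - 4)*(v^2 - 4*v - 5) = (v - 4)*(v + 1)*(v - 5)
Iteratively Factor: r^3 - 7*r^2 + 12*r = (r)*(r^2 - 7*r + 12) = r*(r - 4)*(r - 3)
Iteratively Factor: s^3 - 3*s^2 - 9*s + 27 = (s - 3)*(s^2 - 9) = (s - 3)*(s + 3)*(s - 3)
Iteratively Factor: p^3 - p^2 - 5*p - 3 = (p - 3)*(p^2 + 2*p + 1) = (p - 3)*(p + 1)*(p + 1)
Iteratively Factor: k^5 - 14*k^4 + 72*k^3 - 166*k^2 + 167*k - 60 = (k - 5)*(k^4 - 9*k^3 + 27*k^2 - 31*k + 12) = (k - 5)*(k - 4)*(k^3 - 5*k^2 + 7*k - 3) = (k - 5)*(k - 4)*(k - 1)*(k^2 - 4*k + 3) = (k - 5)*(k - 4)*(k - 1)^2*(k - 3)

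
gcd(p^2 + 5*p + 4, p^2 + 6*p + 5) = p + 1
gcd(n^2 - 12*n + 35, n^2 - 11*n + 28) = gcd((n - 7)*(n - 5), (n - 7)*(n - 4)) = n - 7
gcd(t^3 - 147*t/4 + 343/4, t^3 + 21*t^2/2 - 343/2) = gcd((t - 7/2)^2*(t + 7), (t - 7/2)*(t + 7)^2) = t^2 + 7*t/2 - 49/2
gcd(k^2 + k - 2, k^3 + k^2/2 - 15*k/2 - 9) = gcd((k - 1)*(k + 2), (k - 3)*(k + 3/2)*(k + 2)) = k + 2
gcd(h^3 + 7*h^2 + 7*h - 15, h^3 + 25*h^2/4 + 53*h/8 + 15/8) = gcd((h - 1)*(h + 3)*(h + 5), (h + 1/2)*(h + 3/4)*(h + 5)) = h + 5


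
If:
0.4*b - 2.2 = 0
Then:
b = 5.50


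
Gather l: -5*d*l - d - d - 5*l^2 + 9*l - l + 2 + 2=-2*d - 5*l^2 + l*(8 - 5*d) + 4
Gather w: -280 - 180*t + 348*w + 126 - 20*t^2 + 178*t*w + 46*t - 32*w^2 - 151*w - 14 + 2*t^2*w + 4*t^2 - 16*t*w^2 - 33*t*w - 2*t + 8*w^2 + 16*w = -16*t^2 - 136*t + w^2*(-16*t - 24) + w*(2*t^2 + 145*t + 213) - 168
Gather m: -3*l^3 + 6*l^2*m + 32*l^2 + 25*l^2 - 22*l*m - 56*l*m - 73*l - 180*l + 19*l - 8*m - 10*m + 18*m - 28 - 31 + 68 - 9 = -3*l^3 + 57*l^2 - 234*l + m*(6*l^2 - 78*l)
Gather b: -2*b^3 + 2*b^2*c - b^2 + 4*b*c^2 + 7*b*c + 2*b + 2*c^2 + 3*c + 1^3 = -2*b^3 + b^2*(2*c - 1) + b*(4*c^2 + 7*c + 2) + 2*c^2 + 3*c + 1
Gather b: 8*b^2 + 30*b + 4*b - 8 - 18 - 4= 8*b^2 + 34*b - 30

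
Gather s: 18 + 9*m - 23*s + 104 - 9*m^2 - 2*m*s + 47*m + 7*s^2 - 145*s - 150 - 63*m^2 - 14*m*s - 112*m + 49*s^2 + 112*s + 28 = -72*m^2 - 56*m + 56*s^2 + s*(-16*m - 56)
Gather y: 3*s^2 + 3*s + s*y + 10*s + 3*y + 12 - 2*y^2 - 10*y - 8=3*s^2 + 13*s - 2*y^2 + y*(s - 7) + 4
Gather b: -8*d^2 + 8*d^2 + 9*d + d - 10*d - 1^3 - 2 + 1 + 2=0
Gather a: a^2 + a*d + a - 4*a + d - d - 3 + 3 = a^2 + a*(d - 3)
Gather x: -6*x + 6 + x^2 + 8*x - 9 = x^2 + 2*x - 3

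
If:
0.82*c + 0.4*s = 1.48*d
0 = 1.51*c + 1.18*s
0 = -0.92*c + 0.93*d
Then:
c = 0.00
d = 0.00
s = 0.00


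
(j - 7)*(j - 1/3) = j^2 - 22*j/3 + 7/3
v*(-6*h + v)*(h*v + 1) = -6*h^2*v^2 + h*v^3 - 6*h*v + v^2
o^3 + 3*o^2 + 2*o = o*(o + 1)*(o + 2)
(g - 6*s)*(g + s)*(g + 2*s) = g^3 - 3*g^2*s - 16*g*s^2 - 12*s^3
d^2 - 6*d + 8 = (d - 4)*(d - 2)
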